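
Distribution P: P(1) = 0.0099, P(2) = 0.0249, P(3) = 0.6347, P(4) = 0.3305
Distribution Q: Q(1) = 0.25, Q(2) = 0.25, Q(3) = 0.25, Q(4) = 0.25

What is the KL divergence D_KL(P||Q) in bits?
0.8573 bits

D_KL(P||Q) = Σ P(x) log₂(P(x)/Q(x))

Computing term by term:
  P(1)·log₂(P(1)/Q(1)) = 0.0099·log₂(0.0099/0.25) = -0.04612
  P(2)·log₂(P(2)/Q(2)) = 0.0249·log₂(0.0249/0.25) = -0.08286
  P(3)·log₂(P(3)/Q(3)) = 0.6347·log₂(0.6347/0.25) = 0.85313
  P(4)·log₂(P(4)/Q(4)) = 0.3305·log₂(0.3305/0.25) = 0.13310

D_KL(P||Q) = -0.04612 - 0.08286 + 0.85313 + 0.13310 = 0.85725 ≈ 0.8573 bits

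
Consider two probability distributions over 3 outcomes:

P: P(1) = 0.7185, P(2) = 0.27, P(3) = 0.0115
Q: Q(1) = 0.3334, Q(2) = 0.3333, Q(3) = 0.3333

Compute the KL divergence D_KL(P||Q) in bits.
0.6580 bits

D_KL(P||Q) = Σ P(x) log₂(P(x)/Q(x))

Computing term by term:
  P(1)·log₂(P(1)/Q(1)) = 0.7185·log₂(0.7185/0.3334) = 0.79591
  P(2)·log₂(P(2)/Q(2)) = 0.27·log₂(0.27/0.3333) = -0.08204
  P(3)·log₂(P(3)/Q(3)) = 0.0115·log₂(0.0115/0.3333) = -0.05586

D_KL(P||Q) = 0.79591 - 0.08204 - 0.05586 = 0.65801 ≈ 0.6580 bits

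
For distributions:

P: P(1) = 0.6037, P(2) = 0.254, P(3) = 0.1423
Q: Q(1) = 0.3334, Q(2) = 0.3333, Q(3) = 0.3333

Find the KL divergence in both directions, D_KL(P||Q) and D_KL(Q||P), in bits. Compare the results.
D_KL(P||Q) = 0.2428 bits, D_KL(Q||P) = 0.2543 bits. D_KL(Q||P) is larger than D_KL(P||Q) by 0.0115 bits; the two directions differ.

D_KL(P||Q) = Σ P(x) log₂(P(x)/Q(x))

Computing term by term:
  P(1)·log₂(P(1)/Q(1)) = 0.6037·log₂(0.6037/0.3334) = 0.51712
  P(2)·log₂(P(2)/Q(2)) = 0.254·log₂(0.254/0.3333) = -0.09957
  P(3)·log₂(P(3)/Q(3)) = 0.1423·log₂(0.1423/0.3333) = -0.17473

D_KL(P||Q) = 0.51712 - 0.09957 - 0.17473 = 0.24282 ≈ 0.2428 bits

D_KL(Q||P) = Σ Q(x) log₂(Q(x)/P(x))

Computing term by term:
  Q(1)·log₂(Q(1)/P(1)) = 0.3334·log₂(0.3334/0.6037) = -0.28558
  Q(2)·log₂(Q(2)/P(2)) = 0.3333·log₂(0.3333/0.254) = 0.13065
  Q(3)·log₂(Q(3)/P(3)) = 0.3333·log₂(0.3333/0.1423) = 0.40925

D_KL(Q||P) = -0.28558 + 0.13065 + 0.40925 = 0.25432 ≈ 0.2543 bits

These are NOT equal (difference: 0.0115 bits). KL divergence is asymmetric: D_KL(P||Q) ≠ D_KL(Q||P) in general.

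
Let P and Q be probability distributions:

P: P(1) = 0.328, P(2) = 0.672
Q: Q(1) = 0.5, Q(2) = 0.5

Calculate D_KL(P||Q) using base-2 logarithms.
0.0871 bits

D_KL(P||Q) = Σ P(x) log₂(P(x)/Q(x))

Computing term by term:
  P(1)·log₂(P(1)/Q(1)) = 0.328·log₂(0.328/0.5) = -0.19950
  P(2)·log₂(P(2)/Q(2)) = 0.672·log₂(0.672/0.5) = 0.28663

D_KL(P||Q) = -0.19950 + 0.28663 = 0.08713 ≈ 0.0871 bits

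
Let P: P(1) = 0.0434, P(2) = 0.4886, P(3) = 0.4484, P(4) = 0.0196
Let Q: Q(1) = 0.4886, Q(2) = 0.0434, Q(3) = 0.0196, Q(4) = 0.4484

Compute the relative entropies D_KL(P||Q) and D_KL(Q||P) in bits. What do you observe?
D_KL(P||Q) = 3.4914 bits, D_KL(Q||P) = 3.4914 bits. The two directions give the same value here, because Q is a self-inverse relabeling of P; in general KL divergence is asymmetric.

D_KL(P||Q) = Σ P(x) log₂(P(x)/Q(x))

Computing term by term:
  P(1)·log₂(P(1)/Q(1)) = 0.0434·log₂(0.0434/0.4886) = -0.15159
  P(2)·log₂(P(2)/Q(2)) = 0.4886·log₂(0.4886/0.0434) = 1.70662
  P(3)·log₂(P(3)/Q(3)) = 0.4484·log₂(0.4484/0.0196) = 2.02491
  P(4)·log₂(P(4)/Q(4)) = 0.0196·log₂(0.0196/0.4484) = -0.08851

D_KL(P||Q) = -0.15159 + 1.70662 + 2.02491 - 0.08851 = 3.49143 ≈ 3.4914 bits

D_KL(Q||P) = Σ Q(x) log₂(Q(x)/P(x))

Computing term by term:
  Q(1)·log₂(Q(1)/P(1)) = 0.4886·log₂(0.4886/0.0434) = 1.70662
  Q(2)·log₂(Q(2)/P(2)) = 0.0434·log₂(0.0434/0.4886) = -0.15159
  Q(3)·log₂(Q(3)/P(3)) = 0.0196·log₂(0.0196/0.4484) = -0.08851
  Q(4)·log₂(Q(4)/P(4)) = 0.4484·log₂(0.4484/0.0196) = 2.02491

D_KL(Q||P) = 1.70662 - 0.15159 - 0.08851 + 2.02491 = 3.49143 ≈ 3.4914 bits

These ARE equal here. Q is P with outcomes relabeled (Q(1) = P(2), Q(2) = P(1), Q(3) = P(4), Q(4) = P(3)) by a relabeling that is its own inverse, so the two sums contain exactly the same terms in a different order. This is a special case — KL divergence is not symmetric in general: D_KL(P||Q) ≠ D_KL(Q||P) for most P, Q.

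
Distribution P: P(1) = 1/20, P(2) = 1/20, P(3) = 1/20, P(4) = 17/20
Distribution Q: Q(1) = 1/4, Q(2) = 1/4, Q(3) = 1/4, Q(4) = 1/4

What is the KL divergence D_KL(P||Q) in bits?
1.1524 bits

D_KL(P||Q) = Σ P(x) log₂(P(x)/Q(x))

Computing term by term:
  P(1)·log₂(P(1)/Q(1)) = (1/20)·log₂((1/20)/(1/4)) = -0.11610
  P(2)·log₂(P(2)/Q(2)) = (1/20)·log₂((1/20)/(1/4)) = -0.11610
  P(3)·log₂(P(3)/Q(3)) = (1/20)·log₂((1/20)/(1/4)) = -0.11610
  P(4)·log₂(P(4)/Q(4)) = (17/20)·log₂((17/20)/(1/4)) = 1.50070

D_KL(P||Q) = -0.11610 - 0.11610 - 0.11610 + 1.50070 = 1.15240 ≈ 1.1524 bits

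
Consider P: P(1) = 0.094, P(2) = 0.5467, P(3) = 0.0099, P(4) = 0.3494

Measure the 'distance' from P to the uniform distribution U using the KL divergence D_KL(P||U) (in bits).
0.6071 bits

U(i) = 1/4 for all i

D_KL(P||U) = Σ P(x) log₂(P(x) / (1/4))
           = Σ P(x) log₂(P(x)) + log₂(4)
           = log₂(4) - H(P)

H(P) = -Σ P(x) log₂(P(x)):
  -P(1)·log₂(P(1)) = -(0.094)·log₂(0.094) = 0.32065
  -P(2)·log₂(P(2)) = -(0.5467)·log₂(0.5467) = 0.47627
  -P(3)·log₂(P(3)) = -(0.0099)·log₂(0.0099) = 0.06592
  -P(4)·log₂(P(4)) = -(0.3494)·log₂(0.3494) = 0.53006
H(P) = 0.32065 + 0.47627 + 0.06592 + 0.53006 = 1.39290 bits

log₂(4) = 2.00000 bits

D_KL(P||U) = 2.00000 - 1.39290 = 0.60710 ≈ 0.6071 bits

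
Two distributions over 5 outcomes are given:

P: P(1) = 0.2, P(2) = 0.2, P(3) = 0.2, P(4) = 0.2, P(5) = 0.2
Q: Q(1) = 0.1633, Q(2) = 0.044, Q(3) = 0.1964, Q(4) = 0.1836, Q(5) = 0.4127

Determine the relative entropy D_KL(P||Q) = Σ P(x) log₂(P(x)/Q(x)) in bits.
0.3163 bits

D_KL(P||Q) = Σ P(x) log₂(P(x)/Q(x))

Computing term by term:
  P(1)·log₂(P(1)/Q(1)) = 0.2·log₂(0.2/0.1633) = 0.05850
  P(2)·log₂(P(2)/Q(2)) = 0.2·log₂(0.2/0.044) = 0.43688
  P(3)·log₂(P(3)/Q(3)) = 0.2·log₂(0.2/0.1964) = 0.00524
  P(4)·log₂(P(4)/Q(4)) = 0.2·log₂(0.2/0.1836) = 0.02469
  P(5)·log₂(P(5)/Q(5)) = 0.2·log₂(0.2/0.4127) = -0.20902

D_KL(P||Q) = 0.05850 + 0.43688 + 0.00524 + 0.02469 - 0.20902 = 0.31629 ≈ 0.3163 bits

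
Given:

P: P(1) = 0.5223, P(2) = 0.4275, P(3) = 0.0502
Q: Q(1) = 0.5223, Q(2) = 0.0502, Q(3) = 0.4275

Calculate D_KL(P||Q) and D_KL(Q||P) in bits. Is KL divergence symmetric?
D_KL(P||Q) = 1.1659 bits, D_KL(Q||P) = 1.1659 bits. The two values coincide for this particular pair, but no — KL divergence is not symmetric in general.

D_KL(P||Q) = Σ P(x) log₂(P(x)/Q(x))

Computing term by term:
  P(1)·log₂(P(1)/Q(1)) = 0.5223·log₂(0.5223/0.5223) = 0.00000
  P(2)·log₂(P(2)/Q(2)) = 0.4275·log₂(0.4275/0.0502) = 1.32105
  P(3)·log₂(P(3)/Q(3)) = 0.0502·log₂(0.0502/0.4275) = -0.15513

D_KL(P||Q) = 0.00000 + 1.32105 - 0.15513 = 1.16592 ≈ 1.1659 bits

D_KL(Q||P) = Σ Q(x) log₂(Q(x)/P(x))

Computing term by term:
  Q(1)·log₂(Q(1)/P(1)) = 0.5223·log₂(0.5223/0.5223) = 0.00000
  Q(2)·log₂(Q(2)/P(2)) = 0.0502·log₂(0.0502/0.4275) = -0.15513
  Q(3)·log₂(Q(3)/P(3)) = 0.4275·log₂(0.4275/0.0502) = 1.32105

D_KL(Q||P) = 0.00000 - 0.15513 + 1.32105 = 1.16592 ≈ 1.1659 bits

These ARE equal here. Q is P with outcomes relabeled (Q(2) = P(3), Q(3) = P(2)) by a relabeling that is its own inverse, so the two sums contain exactly the same terms in a different order. This is a special case — KL divergence is not symmetric in general: D_KL(P||Q) ≠ D_KL(Q||P) for most P, Q.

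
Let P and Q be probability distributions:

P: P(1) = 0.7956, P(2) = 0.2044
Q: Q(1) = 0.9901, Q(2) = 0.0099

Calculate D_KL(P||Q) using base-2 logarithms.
0.6417 bits

D_KL(P||Q) = Σ P(x) log₂(P(x)/Q(x))

Computing term by term:
  P(1)·log₂(P(1)/Q(1)) = 0.7956·log₂(0.7956/0.9901) = -0.25104
  P(2)·log₂(P(2)/Q(2)) = 0.2044·log₂(0.2044/0.0099) = 0.89278

D_KL(P||Q) = -0.25104 + 0.89278 = 0.64174 ≈ 0.6417 bits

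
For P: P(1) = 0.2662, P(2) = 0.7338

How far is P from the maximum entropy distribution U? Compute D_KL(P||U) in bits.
0.1640 bits

U(i) = 1/2 for all i

D_KL(P||U) = Σ P(x) log₂(P(x) / (1/2))
           = Σ P(x) log₂(P(x)) + log₂(2)
           = log₂(2) - H(P)

H(P) = -Σ P(x) log₂(P(x)):
  -P(1)·log₂(P(1)) = -(0.2662)·log₂(0.2662) = 0.50829
  -P(2)·log₂(P(2)) = -(0.7338)·log₂(0.7338) = 0.32767
H(P) = 0.50829 + 0.32767 = 0.83596 bits

log₂(2) = 1.00000 bits

D_KL(P||U) = 1.00000 - 0.83596 = 0.16404 ≈ 0.1640 bits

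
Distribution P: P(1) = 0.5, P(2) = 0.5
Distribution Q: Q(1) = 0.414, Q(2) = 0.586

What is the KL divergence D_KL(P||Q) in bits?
0.0217 bits

D_KL(P||Q) = Σ P(x) log₂(P(x)/Q(x))

Computing term by term:
  P(1)·log₂(P(1)/Q(1)) = 0.5·log₂(0.5/0.414) = 0.13615
  P(2)·log₂(P(2)/Q(2)) = 0.5·log₂(0.5/0.586) = -0.11449

D_KL(P||Q) = 0.13615 - 0.11449 = 0.02166 ≈ 0.0217 bits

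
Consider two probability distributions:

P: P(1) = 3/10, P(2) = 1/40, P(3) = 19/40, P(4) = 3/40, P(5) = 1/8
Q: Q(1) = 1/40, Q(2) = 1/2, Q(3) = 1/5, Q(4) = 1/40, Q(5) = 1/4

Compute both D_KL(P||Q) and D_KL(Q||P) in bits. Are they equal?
D_KL(P||Q) = 1.5541 bits, D_KL(Q||P) = 2.0321 bits. No, they are not equal.

D_KL(P||Q) = Σ P(x) log₂(P(x)/Q(x))

Computing term by term:
  P(1)·log₂(P(1)/Q(1)) = (3/10)·log₂((3/10)/(1/40)) = 1.07549
  P(2)·log₂(P(2)/Q(2)) = (1/40)·log₂((1/40)/(1/2)) = -0.10805
  P(3)·log₂(P(3)/Q(3)) = (19/40)·log₂((19/40)/(1/5)) = 0.59277
  P(4)·log₂(P(4)/Q(4)) = (3/40)·log₂((3/40)/(1/40)) = 0.11887
  P(5)·log₂(P(5)/Q(5)) = (1/8)·log₂((1/8)/(1/4)) = -0.12500

D_KL(P||Q) = 1.07549 - 0.10805 + 0.59277 + 0.11887 - 0.12500 = 1.55408 ≈ 1.5541 bits

D_KL(Q||P) = Σ Q(x) log₂(Q(x)/P(x))

Computing term by term:
  Q(1)·log₂(Q(1)/P(1)) = (1/40)·log₂((1/40)/(3/10)) = -0.08962
  Q(2)·log₂(Q(2)/P(2)) = (1/2)·log₂((1/2)/(1/40)) = 2.16096
  Q(3)·log₂(Q(3)/P(3)) = (1/5)·log₂((1/5)/(19/40)) = -0.24959
  Q(4)·log₂(Q(4)/P(4)) = (1/40)·log₂((1/40)/(3/40)) = -0.03962
  Q(5)·log₂(Q(5)/P(5)) = (1/4)·log₂((1/4)/(1/8)) = 0.25000

D_KL(Q||P) = -0.08962 + 2.16096 - 0.24959 - 0.03962 + 0.25000 = 2.03213 ≈ 2.0321 bits

These are NOT equal (difference: 0.4780 bits). KL divergence is asymmetric: D_KL(P||Q) ≠ D_KL(Q||P) in general.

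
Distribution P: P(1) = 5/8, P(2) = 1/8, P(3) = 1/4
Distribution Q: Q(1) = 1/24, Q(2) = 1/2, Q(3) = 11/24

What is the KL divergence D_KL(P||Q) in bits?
1.9732 bits

D_KL(P||Q) = Σ P(x) log₂(P(x)/Q(x))

Computing term by term:
  P(1)·log₂(P(1)/Q(1)) = (5/8)·log₂((5/8)/(1/24)) = 2.44181
  P(2)·log₂(P(2)/Q(2)) = (1/8)·log₂((1/8)/(1/2)) = -0.25000
  P(3)·log₂(P(3)/Q(3)) = (1/4)·log₂((1/4)/(11/24)) = -0.21862

D_KL(P||Q) = 2.44181 - 0.25000 - 0.21862 = 1.97319 ≈ 1.9732 bits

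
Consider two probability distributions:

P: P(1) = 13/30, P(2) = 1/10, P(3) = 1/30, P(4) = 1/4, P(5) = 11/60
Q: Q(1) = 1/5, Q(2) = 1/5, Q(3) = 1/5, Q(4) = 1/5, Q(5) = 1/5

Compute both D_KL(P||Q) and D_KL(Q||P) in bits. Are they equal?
D_KL(P||Q) = 0.3547 bits, D_KL(Q||P) = 0.4546 bits. No, they are not equal.

D_KL(P||Q) = Σ P(x) log₂(P(x)/Q(x))

Computing term by term:
  P(1)·log₂(P(1)/Q(1)) = (13/30)·log₂((13/30)/(1/5)) = 0.48337
  P(2)·log₂(P(2)/Q(2)) = (1/10)·log₂((1/10)/(1/5)) = -0.10000
  P(3)·log₂(P(3)/Q(3)) = (1/30)·log₂((1/30)/(1/5)) = -0.08617
  P(4)·log₂(P(4)/Q(4)) = (1/4)·log₂((1/4)/(1/5)) = 0.08048
  P(5)·log₂(P(5)/Q(5)) = (11/60)·log₂((11/60)/(1/5)) = -0.02301

D_KL(P||Q) = 0.48337 - 0.10000 - 0.08617 + 0.08048 - 0.02301 = 0.35467 ≈ 0.3547 bits

D_KL(Q||P) = Σ Q(x) log₂(Q(x)/P(x))

Computing term by term:
  Q(1)·log₂(Q(1)/P(1)) = (1/5)·log₂((1/5)/(13/30)) = -0.22310
  Q(2)·log₂(Q(2)/P(2)) = (1/5)·log₂((1/5)/(1/10)) = 0.20000
  Q(3)·log₂(Q(3)/P(3)) = (1/5)·log₂((1/5)/(1/30)) = 0.51699
  Q(4)·log₂(Q(4)/P(4)) = (1/5)·log₂((1/5)/(1/4)) = -0.06439
  Q(5)·log₂(Q(5)/P(5)) = (1/5)·log₂((1/5)/(11/60)) = 0.02511

D_KL(Q||P) = -0.22310 + 0.20000 + 0.51699 - 0.06439 + 0.02511 = 0.45461 ≈ 0.4546 bits

These are NOT equal (difference: 0.0999 bits). KL divergence is asymmetric: D_KL(P||Q) ≠ D_KL(Q||P) in general.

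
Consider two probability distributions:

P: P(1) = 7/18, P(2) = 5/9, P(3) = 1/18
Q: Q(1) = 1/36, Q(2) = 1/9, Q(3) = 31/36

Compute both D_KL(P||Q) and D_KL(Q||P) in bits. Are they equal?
D_KL(P||Q) = 2.5509 bits, D_KL(Q||P) = 3.0413 bits. No, they are not equal.

D_KL(P||Q) = Σ P(x) log₂(P(x)/Q(x))

Computing term by term:
  P(1)·log₂(P(1)/Q(1)) = (7/18)·log₂((7/18)/(1/36)) = 1.48064
  P(2)·log₂(P(2)/Q(2)) = (5/9)·log₂((5/9)/(1/9)) = 1.28996
  P(3)·log₂(P(3)/Q(3)) = (1/18)·log₂((1/18)/(31/36)) = -0.21968

D_KL(P||Q) = 1.48064 + 1.28996 - 0.21968 = 2.55092 ≈ 2.5509 bits

D_KL(Q||P) = Σ Q(x) log₂(Q(x)/P(x))

Computing term by term:
  Q(1)·log₂(Q(1)/P(1)) = (1/36)·log₂((1/36)/(7/18)) = -0.10576
  Q(2)·log₂(Q(2)/P(2)) = (1/9)·log₂((1/9)/(5/9)) = -0.25799
  Q(3)·log₂(Q(3)/P(3)) = (31/36)·log₂((31/36)/(1/18)) = 3.40500

D_KL(Q||P) = -0.10576 - 0.25799 + 3.40500 = 3.04125 ≈ 3.0413 bits

These are NOT equal (difference: 0.4904 bits). KL divergence is asymmetric: D_KL(P||Q) ≠ D_KL(Q||P) in general.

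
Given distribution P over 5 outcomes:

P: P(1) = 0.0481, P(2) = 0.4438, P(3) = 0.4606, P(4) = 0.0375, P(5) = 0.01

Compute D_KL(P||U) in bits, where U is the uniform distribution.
0.8320 bits

U(i) = 1/5 for all i

D_KL(P||U) = Σ P(x) log₂(P(x) / (1/5))
           = Σ P(x) log₂(P(x)) + log₂(5)
           = log₂(5) - H(P)

H(P) = -Σ P(x) log₂(P(x)):
  -P(1)·log₂(P(1)) = -(0.0481)·log₂(0.0481) = 0.21057
  -P(2)·log₂(P(2)) = -(0.4438)·log₂(0.4438) = 0.52014
  -P(3)·log₂(P(3)) = -(0.4606)·log₂(0.4606) = 0.51514
  -P(4)·log₂(P(4)) = -(0.0375)·log₂(0.0375) = 0.17764
  -P(5)·log₂(P(5)) = -(0.01)·log₂(0.01) = 0.06644
H(P) = 0.21057 + 0.52014 + 0.51514 + 0.17764 + 0.06644 = 1.48993 bits

log₂(5) = 2.32193 bits

D_KL(P||U) = 2.32193 - 1.48993 = 0.83200 ≈ 0.8320 bits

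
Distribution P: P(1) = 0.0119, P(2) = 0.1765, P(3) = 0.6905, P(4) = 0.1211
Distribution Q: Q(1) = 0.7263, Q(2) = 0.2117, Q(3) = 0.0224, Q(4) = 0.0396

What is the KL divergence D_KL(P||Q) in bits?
3.4937 bits

D_KL(P||Q) = Σ P(x) log₂(P(x)/Q(x))

Computing term by term:
  P(1)·log₂(P(1)/Q(1)) = 0.0119·log₂(0.0119/0.7263) = -0.07059
  P(2)·log₂(P(2)/Q(2)) = 0.1765·log₂(0.1765/0.2117) = -0.04631
  P(3)·log₂(P(3)/Q(3)) = 0.6905·log₂(0.6905/0.0224) = 3.41526
  P(4)·log₂(P(4)/Q(4)) = 0.1211·log₂(0.1211/0.0396) = 0.19529

D_KL(P||Q) = -0.07059 - 0.04631 + 3.41526 + 0.19529 = 3.49365 ≈ 3.4937 bits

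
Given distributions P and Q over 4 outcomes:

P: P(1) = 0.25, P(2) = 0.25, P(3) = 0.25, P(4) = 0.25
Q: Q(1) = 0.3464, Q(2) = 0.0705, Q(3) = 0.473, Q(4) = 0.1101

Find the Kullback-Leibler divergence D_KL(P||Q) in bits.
0.4047 bits

D_KL(P||Q) = Σ P(x) log₂(P(x)/Q(x))

Computing term by term:
  P(1)·log₂(P(1)/Q(1)) = 0.25·log₂(0.25/0.3464) = -0.11763
  P(2)·log₂(P(2)/Q(2)) = 0.25·log₂(0.25/0.0705) = 0.45656
  P(3)·log₂(P(3)/Q(3)) = 0.25·log₂(0.25/0.473) = -0.22998
  P(4)·log₂(P(4)/Q(4)) = 0.25·log₂(0.25/0.1101) = 0.29578

D_KL(P||Q) = -0.11763 + 0.45656 - 0.22998 + 0.29578 = 0.40473 ≈ 0.4047 bits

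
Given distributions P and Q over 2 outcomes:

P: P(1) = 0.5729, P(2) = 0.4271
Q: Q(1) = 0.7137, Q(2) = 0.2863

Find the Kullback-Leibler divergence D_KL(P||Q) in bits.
0.0648 bits

D_KL(P||Q) = Σ P(x) log₂(P(x)/Q(x))

Computing term by term:
  P(1)·log₂(P(1)/Q(1)) = 0.5729·log₂(0.5729/0.7137) = -0.18163
  P(2)·log₂(P(2)/Q(2)) = 0.4271·log₂(0.4271/0.2863) = 0.24646

D_KL(P||Q) = -0.18163 + 0.24646 = 0.06483 ≈ 0.0648 bits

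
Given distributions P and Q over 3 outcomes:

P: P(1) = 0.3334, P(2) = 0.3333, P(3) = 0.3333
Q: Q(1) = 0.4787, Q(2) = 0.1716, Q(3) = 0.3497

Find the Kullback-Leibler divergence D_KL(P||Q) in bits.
0.1221 bits

D_KL(P||Q) = Σ P(x) log₂(P(x)/Q(x))

Computing term by term:
  P(1)·log₂(P(1)/Q(1)) = 0.3334·log₂(0.3334/0.4787) = -0.17399
  P(2)·log₂(P(2)/Q(2)) = 0.3333·log₂(0.3333/0.1716) = 0.31923
  P(3)·log₂(P(3)/Q(3)) = 0.3333·log₂(0.3333/0.3497) = -0.02310

D_KL(P||Q) = -0.17399 + 0.31923 - 0.02310 = 0.12214 ≈ 0.1221 bits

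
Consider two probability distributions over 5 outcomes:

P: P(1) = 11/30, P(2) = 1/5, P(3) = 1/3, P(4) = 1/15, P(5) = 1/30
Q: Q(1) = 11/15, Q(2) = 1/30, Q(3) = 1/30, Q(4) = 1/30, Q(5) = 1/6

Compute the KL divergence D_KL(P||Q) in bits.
1.2469 bits

D_KL(P||Q) = Σ P(x) log₂(P(x)/Q(x))

Computing term by term:
  P(1)·log₂(P(1)/Q(1)) = (11/30)·log₂((11/30)/(11/15)) = -0.36667
  P(2)·log₂(P(2)/Q(2)) = (1/5)·log₂((1/5)/(1/30)) = 0.51699
  P(3)·log₂(P(3)/Q(3)) = (1/3)·log₂((1/3)/(1/30)) = 1.10731
  P(4)·log₂(P(4)/Q(4)) = (1/15)·log₂((1/15)/(1/30)) = 0.06667
  P(5)·log₂(P(5)/Q(5)) = (1/30)·log₂((1/30)/(1/6)) = -0.07740

D_KL(P||Q) = -0.36667 + 0.51699 + 1.10731 + 0.06667 - 0.07740 = 1.24690 ≈ 1.2469 bits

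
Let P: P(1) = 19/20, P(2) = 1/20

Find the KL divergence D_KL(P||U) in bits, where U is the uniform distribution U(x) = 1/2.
0.7136 bits

U(i) = 1/2 for all i

D_KL(P||U) = Σ P(x) log₂(P(x) / (1/2))
           = Σ P(x) log₂(P(x)) + log₂(2)
           = log₂(2) - H(P)

H(P) = -Σ P(x) log₂(P(x)):
  -P(1)·log₂(P(1)) = -(19/20)·log₂(19/20) = 0.07030
  -P(2)·log₂(P(2)) = -(1/20)·log₂(1/20) = 0.21610
H(P) = 0.07030 + 0.21610 = 0.28640 bits

log₂(2) = 1.00000 bits

D_KL(P||U) = 1.00000 - 0.28640 = 0.71360 ≈ 0.7136 bits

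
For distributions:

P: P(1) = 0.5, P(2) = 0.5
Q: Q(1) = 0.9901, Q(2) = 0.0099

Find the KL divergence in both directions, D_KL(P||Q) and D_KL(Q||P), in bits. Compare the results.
D_KL(P||Q) = 2.3364 bits, D_KL(Q||P) = 0.9199 bits. D_KL(P||Q) is larger than D_KL(Q||P) by 1.4165 bits; the two directions differ.

D_KL(P||Q) = Σ P(x) log₂(P(x)/Q(x))

Computing term by term:
  P(1)·log₂(P(1)/Q(1)) = 0.5·log₂(0.5/0.9901) = -0.49282
  P(2)·log₂(P(2)/Q(2)) = 0.5·log₂(0.5/0.0099) = 2.82918

D_KL(P||Q) = -0.49282 + 2.82918 = 2.33636 ≈ 2.3364 bits

D_KL(Q||P) = Σ Q(x) log₂(Q(x)/P(x))

Computing term by term:
  Q(1)·log₂(Q(1)/P(1)) = 0.9901·log₂(0.9901/0.5) = 0.97589
  Q(2)·log₂(Q(2)/P(2)) = 0.0099·log₂(0.0099/0.5) = -0.05602

D_KL(Q||P) = 0.97589 - 0.05602 = 0.91987 ≈ 0.9199 bits

These are NOT equal (difference: 1.4165 bits). KL divergence is asymmetric: D_KL(P||Q) ≠ D_KL(Q||P) in general.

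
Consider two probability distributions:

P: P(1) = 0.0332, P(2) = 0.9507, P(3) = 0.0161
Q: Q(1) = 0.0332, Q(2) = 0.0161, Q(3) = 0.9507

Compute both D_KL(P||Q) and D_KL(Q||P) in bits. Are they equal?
D_KL(P||Q) = 5.4991 bits, D_KL(Q||P) = 5.4991 bits. Yes, in this case they are equal (although KL divergence is not symmetric in general).

D_KL(P||Q) = Σ P(x) log₂(P(x)/Q(x))

Computing term by term:
  P(1)·log₂(P(1)/Q(1)) = 0.0332·log₂(0.0332/0.0332) = 0.00000
  P(2)·log₂(P(2)/Q(2)) = 0.9507·log₂(0.9507/0.0161) = 5.59378
  P(3)·log₂(P(3)/Q(3)) = 0.0161·log₂(0.0161/0.9507) = -0.09473

D_KL(P||Q) = 0.00000 + 5.59378 - 0.09473 = 5.49905 ≈ 5.4991 bits

D_KL(Q||P) = Σ Q(x) log₂(Q(x)/P(x))

Computing term by term:
  Q(1)·log₂(Q(1)/P(1)) = 0.0332·log₂(0.0332/0.0332) = 0.00000
  Q(2)·log₂(Q(2)/P(2)) = 0.0161·log₂(0.0161/0.9507) = -0.09473
  Q(3)·log₂(Q(3)/P(3)) = 0.9507·log₂(0.9507/0.0161) = 5.59378

D_KL(Q||P) = 0.00000 - 0.09473 + 5.59378 = 5.49905 ≈ 5.4991 bits

These ARE equal here. Q is P with outcomes relabeled (Q(2) = P(3), Q(3) = P(2)) by a relabeling that is its own inverse, so the two sums contain exactly the same terms in a different order. This is a special case — KL divergence is not symmetric in general: D_KL(P||Q) ≠ D_KL(Q||P) for most P, Q.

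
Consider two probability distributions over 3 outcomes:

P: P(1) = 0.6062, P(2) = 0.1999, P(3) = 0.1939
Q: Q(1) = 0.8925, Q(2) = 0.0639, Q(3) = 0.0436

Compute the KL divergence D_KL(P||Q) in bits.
0.4081 bits

D_KL(P||Q) = Σ P(x) log₂(P(x)/Q(x))

Computing term by term:
  P(1)·log₂(P(1)/Q(1)) = 0.6062·log₂(0.6062/0.8925) = -0.33829
  P(2)·log₂(P(2)/Q(2)) = 0.1999·log₂(0.1999/0.0639) = 0.32891
  P(3)·log₂(P(3)/Q(3)) = 0.1939·log₂(0.1939/0.0436) = 0.41745

D_KL(P||Q) = -0.33829 + 0.32891 + 0.41745 = 0.40807 ≈ 0.4081 bits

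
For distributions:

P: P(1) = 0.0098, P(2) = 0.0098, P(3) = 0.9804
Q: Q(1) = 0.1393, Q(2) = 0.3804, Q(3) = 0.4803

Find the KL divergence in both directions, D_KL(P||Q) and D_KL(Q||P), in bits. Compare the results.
D_KL(P||Q) = 0.9200 bits, D_KL(Q||P) = 2.0470 bits. D_KL(Q||P) is larger than D_KL(P||Q) by 1.1270 bits; the two directions differ.

D_KL(P||Q) = Σ P(x) log₂(P(x)/Q(x))

Computing term by term:
  P(1)·log₂(P(1)/Q(1)) = 0.0098·log₂(0.0098/0.1393) = -0.03753
  P(2)·log₂(P(2)/Q(2)) = 0.0098·log₂(0.0098/0.3804) = -0.05173
  P(3)·log₂(P(3)/Q(3)) = 0.9804·log₂(0.9804/0.4803) = 1.00926

D_KL(P||Q) = -0.03753 - 0.05173 + 1.00926 = 0.92000 ≈ 0.9200 bits

D_KL(Q||P) = Σ Q(x) log₂(Q(x)/P(x))

Computing term by term:
  Q(1)·log₂(Q(1)/P(1)) = 0.1393·log₂(0.1393/0.0098) = 0.53342
  Q(2)·log₂(Q(2)/P(2)) = 0.3804·log₂(0.3804/0.0098) = 2.00798
  Q(3)·log₂(Q(3)/P(3)) = 0.4803·log₂(0.4803/0.9804) = -0.49444

D_KL(Q||P) = 0.53342 + 2.00798 - 0.49444 = 2.04696 ≈ 2.0470 bits

These are NOT equal (difference: 1.1270 bits). KL divergence is asymmetric: D_KL(P||Q) ≠ D_KL(Q||P) in general.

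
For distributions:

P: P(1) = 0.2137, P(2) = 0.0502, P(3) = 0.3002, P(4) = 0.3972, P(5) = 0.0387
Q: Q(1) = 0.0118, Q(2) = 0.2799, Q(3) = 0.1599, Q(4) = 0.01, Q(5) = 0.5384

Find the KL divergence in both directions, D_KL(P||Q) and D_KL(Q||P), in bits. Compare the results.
D_KL(P||Q) = 3.0042 bits, D_KL(Q||P) = 2.4912 bits. D_KL(P||Q) is larger than D_KL(Q||P) by 0.5130 bits; the two directions differ.

D_KL(P||Q) = Σ P(x) log₂(P(x)/Q(x))

Computing term by term:
  P(1)·log₂(P(1)/Q(1)) = 0.2137·log₂(0.2137/0.0118) = 0.89299
  P(2)·log₂(P(2)/Q(2)) = 0.0502·log₂(0.0502/0.2799) = -0.12445
  P(3)·log₂(P(3)/Q(3)) = 0.3002·log₂(0.3002/0.1599) = 0.27281
  P(4)·log₂(P(4)/Q(4)) = 0.3972·log₂(0.3972/0.01) = 2.10984
  P(5)·log₂(P(5)/Q(5)) = 0.0387·log₂(0.0387/0.5384) = -0.14699

D_KL(P||Q) = 0.89299 - 0.12445 + 0.27281 + 2.10984 - 0.14699 = 3.00420 ≈ 3.0042 bits

D_KL(Q||P) = Σ Q(x) log₂(Q(x)/P(x))

Computing term by term:
  Q(1)·log₂(Q(1)/P(1)) = 0.0118·log₂(0.0118/0.2137) = -0.04931
  Q(2)·log₂(Q(2)/P(2)) = 0.2799·log₂(0.2799/0.0502) = 0.69391
  Q(3)·log₂(Q(3)/P(3)) = 0.1599·log₂(0.1599/0.3002) = -0.14531
  Q(4)·log₂(Q(4)/P(4)) = 0.01·log₂(0.01/0.3972) = -0.05312
  Q(5)·log₂(Q(5)/P(5)) = 0.5384·log₂(0.5384/0.0387) = 2.04499

D_KL(Q||P) = -0.04931 + 0.69391 - 0.14531 - 0.05312 + 2.04499 = 2.49116 ≈ 2.4912 bits

These are NOT equal (difference: 0.5130 bits). KL divergence is asymmetric: D_KL(P||Q) ≠ D_KL(Q||P) in general.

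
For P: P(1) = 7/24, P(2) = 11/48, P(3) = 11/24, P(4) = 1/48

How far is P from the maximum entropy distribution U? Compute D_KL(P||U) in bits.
0.3622 bits

U(i) = 1/4 for all i

D_KL(P||U) = Σ P(x) log₂(P(x) / (1/4))
           = Σ P(x) log₂(P(x)) + log₂(4)
           = log₂(4) - H(P)

H(P) = -Σ P(x) log₂(P(x)):
  -P(1)·log₂(P(1)) = -(7/24)·log₂(7/24) = 0.51847
  -P(2)·log₂(P(2)) = -(11/48)·log₂(11/48) = 0.48710
  -P(3)·log₂(P(3)) = -(11/24)·log₂(11/24) = 0.51587
  -P(4)·log₂(P(4)) = -(1/48)·log₂(1/48) = 0.11635
H(P) = 0.51847 + 0.48710 + 0.51587 + 0.11635 = 1.63779 bits

log₂(4) = 2.00000 bits

D_KL(P||U) = 2.00000 - 1.63779 = 0.36221 ≈ 0.3622 bits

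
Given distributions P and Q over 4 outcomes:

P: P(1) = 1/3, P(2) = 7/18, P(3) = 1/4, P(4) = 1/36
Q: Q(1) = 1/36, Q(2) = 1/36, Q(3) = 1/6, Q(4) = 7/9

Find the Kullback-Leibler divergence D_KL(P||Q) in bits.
2.6883 bits

D_KL(P||Q) = Σ P(x) log₂(P(x)/Q(x))

Computing term by term:
  P(1)·log₂(P(1)/Q(1)) = (1/3)·log₂((1/3)/(1/36)) = 1.19499
  P(2)·log₂(P(2)/Q(2)) = (7/18)·log₂((7/18)/(1/36)) = 1.48064
  P(3)·log₂(P(3)/Q(3)) = (1/4)·log₂((1/4)/(1/6)) = 0.14624
  P(4)·log₂(P(4)/Q(4)) = (1/36)·log₂((1/36)/(7/9)) = -0.13354

D_KL(P||Q) = 1.19499 + 1.48064 + 0.14624 - 0.13354 = 2.68833 ≈ 2.6883 bits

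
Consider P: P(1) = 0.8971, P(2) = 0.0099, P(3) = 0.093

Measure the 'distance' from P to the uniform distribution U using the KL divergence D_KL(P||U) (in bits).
1.0598 bits

U(i) = 1/3 for all i

D_KL(P||U) = Σ P(x) log₂(P(x) / (1/3))
           = Σ P(x) log₂(P(x)) + log₂(3)
           = log₂(3) - H(P)

H(P) = -Σ P(x) log₂(P(x)):
  -P(1)·log₂(P(1)) = -(0.8971)·log₂(0.8971) = 0.14054
  -P(2)·log₂(P(2)) = -(0.0099)·log₂(0.0099) = 0.06592
  -P(3)·log₂(P(3)) = -(0.093)·log₂(0.093) = 0.31868
H(P) = 0.14054 + 0.06592 + 0.31868 = 0.52514 bits

log₂(3) = 1.58496 bits

D_KL(P||U) = 1.58496 - 0.52514 = 1.05982 ≈ 1.0598 bits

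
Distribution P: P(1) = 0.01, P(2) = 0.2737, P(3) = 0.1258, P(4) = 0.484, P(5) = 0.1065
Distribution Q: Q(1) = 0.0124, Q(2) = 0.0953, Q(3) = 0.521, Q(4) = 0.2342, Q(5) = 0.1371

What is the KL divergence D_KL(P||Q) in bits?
0.6236 bits

D_KL(P||Q) = Σ P(x) log₂(P(x)/Q(x))

Computing term by term:
  P(1)·log₂(P(1)/Q(1)) = 0.01·log₂(0.01/0.0124) = -0.00310
  P(2)·log₂(P(2)/Q(2)) = 0.2737·log₂(0.2737/0.0953) = 0.41658
  P(3)·log₂(P(3)/Q(3)) = 0.1258·log₂(0.1258/0.521) = -0.25791
  P(4)·log₂(P(4)/Q(4)) = 0.484·log₂(0.484/0.2342) = 0.50688
  P(5)·log₂(P(5)/Q(5)) = 0.1065·log₂(0.1065/0.1371) = -0.03881

D_KL(P||Q) = -0.00310 + 0.41658 - 0.25791 + 0.50688 - 0.03881 = 0.62364 ≈ 0.6236 bits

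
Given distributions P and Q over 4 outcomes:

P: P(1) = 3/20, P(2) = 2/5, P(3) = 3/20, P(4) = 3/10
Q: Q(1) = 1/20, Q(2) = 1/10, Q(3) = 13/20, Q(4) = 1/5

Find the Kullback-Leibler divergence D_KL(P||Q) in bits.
0.8959 bits

D_KL(P||Q) = Σ P(x) log₂(P(x)/Q(x))

Computing term by term:
  P(1)·log₂(P(1)/Q(1)) = (3/20)·log₂((3/20)/(1/20)) = 0.23774
  P(2)·log₂(P(2)/Q(2)) = (2/5)·log₂((2/5)/(1/10)) = 0.80000
  P(3)·log₂(P(3)/Q(3)) = (3/20)·log₂((3/20)/(13/20)) = -0.31732
  P(4)·log₂(P(4)/Q(4)) = (3/10)·log₂((3/10)/(1/5)) = 0.17549

D_KL(P||Q) = 0.23774 + 0.80000 - 0.31732 + 0.17549 = 0.89591 ≈ 0.8959 bits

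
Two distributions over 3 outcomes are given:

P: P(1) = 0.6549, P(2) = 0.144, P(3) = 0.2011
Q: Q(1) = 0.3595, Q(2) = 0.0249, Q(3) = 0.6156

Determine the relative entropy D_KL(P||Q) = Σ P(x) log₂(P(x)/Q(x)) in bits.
0.6067 bits

D_KL(P||Q) = Σ P(x) log₂(P(x)/Q(x))

Computing term by term:
  P(1)·log₂(P(1)/Q(1)) = 0.6549·log₂(0.6549/0.3595) = 0.56667
  P(2)·log₂(P(2)/Q(2)) = 0.144·log₂(0.144/0.0249) = 0.36459
  P(3)·log₂(P(3)/Q(3)) = 0.2011·log₂(0.2011/0.6156) = -0.32459

D_KL(P||Q) = 0.56667 + 0.36459 - 0.32459 = 0.60667 ≈ 0.6067 bits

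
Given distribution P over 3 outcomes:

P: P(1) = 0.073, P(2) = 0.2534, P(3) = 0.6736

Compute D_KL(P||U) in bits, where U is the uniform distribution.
0.4235 bits

U(i) = 1/3 for all i

D_KL(P||U) = Σ P(x) log₂(P(x) / (1/3))
           = Σ P(x) log₂(P(x)) + log₂(3)
           = log₂(3) - H(P)

H(P) = -Σ P(x) log₂(P(x)):
  -P(1)·log₂(P(1)) = -(0.073)·log₂(0.073) = 0.27565
  -P(2)·log₂(P(2)) = -(0.2534)·log₂(0.2534) = 0.50186
  -P(3)·log₂(P(3)) = -(0.6736)·log₂(0.6736) = 0.38398
H(P) = 0.27565 + 0.50186 + 0.38398 = 1.16149 bits

log₂(3) = 1.58496 bits

D_KL(P||U) = 1.58496 - 1.16149 = 0.42347 ≈ 0.4235 bits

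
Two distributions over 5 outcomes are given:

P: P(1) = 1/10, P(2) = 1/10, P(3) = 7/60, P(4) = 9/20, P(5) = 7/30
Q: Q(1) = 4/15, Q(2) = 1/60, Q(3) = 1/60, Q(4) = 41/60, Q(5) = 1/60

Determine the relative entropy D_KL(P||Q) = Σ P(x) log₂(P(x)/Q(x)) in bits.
1.0617 bits

D_KL(P||Q) = Σ P(x) log₂(P(x)/Q(x))

Computing term by term:
  P(1)·log₂(P(1)/Q(1)) = (1/10)·log₂((1/10)/(4/15)) = -0.14150
  P(2)·log₂(P(2)/Q(2)) = (1/10)·log₂((1/10)/(1/60)) = 0.25850
  P(3)·log₂(P(3)/Q(3)) = (7/60)·log₂((7/60)/(1/60)) = 0.32752
  P(4)·log₂(P(4)/Q(4)) = (9/20)·log₂((9/20)/(41/60)) = -0.27120
  P(5)·log₂(P(5)/Q(5)) = (7/30)·log₂((7/30)/(1/60)) = 0.88838

D_KL(P||Q) = -0.14150 + 0.25850 + 0.32752 - 0.27120 + 0.88838 = 1.06170 ≈ 1.0617 bits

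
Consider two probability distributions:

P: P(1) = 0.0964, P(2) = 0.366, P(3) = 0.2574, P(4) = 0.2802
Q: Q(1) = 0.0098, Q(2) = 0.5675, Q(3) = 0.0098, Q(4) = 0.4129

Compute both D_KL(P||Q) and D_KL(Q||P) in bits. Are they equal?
D_KL(P||Q) = 1.1433 bits, D_KL(Q||P) = 0.5115 bits. No, they are not equal.

D_KL(P||Q) = Σ P(x) log₂(P(x)/Q(x))

Computing term by term:
  P(1)·log₂(P(1)/Q(1)) = 0.0964·log₂(0.0964/0.0098) = 0.31794
  P(2)·log₂(P(2)/Q(2)) = 0.366·log₂(0.366/0.5675) = -0.23160
  P(3)·log₂(P(3)/Q(3)) = 0.2574·log₂(0.2574/0.0098) = 1.21366
  P(4)·log₂(P(4)/Q(4)) = 0.2802·log₂(0.2802/0.4129) = -0.15673

D_KL(P||Q) = 0.31794 - 0.23160 + 1.21366 - 0.15673 = 1.14327 ≈ 1.1433 bits

D_KL(Q||P) = Σ Q(x) log₂(Q(x)/P(x))

Computing term by term:
  Q(1)·log₂(Q(1)/P(1)) = 0.0098·log₂(0.0098/0.0964) = -0.03232
  Q(2)·log₂(Q(2)/P(2)) = 0.5675·log₂(0.5675/0.366) = 0.35910
  Q(3)·log₂(Q(3)/P(3)) = 0.0098·log₂(0.0098/0.2574) = -0.04621
  Q(4)·log₂(Q(4)/P(4)) = 0.4129·log₂(0.4129/0.2802) = 0.23095

D_KL(Q||P) = -0.03232 + 0.35910 - 0.04621 + 0.23095 = 0.51152 ≈ 0.5115 bits

These are NOT equal (difference: 0.6318 bits). KL divergence is asymmetric: D_KL(P||Q) ≠ D_KL(Q||P) in general.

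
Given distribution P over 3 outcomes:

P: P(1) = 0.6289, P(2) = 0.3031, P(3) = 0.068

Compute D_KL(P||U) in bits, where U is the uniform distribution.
0.3785 bits

U(i) = 1/3 for all i

D_KL(P||U) = Σ P(x) log₂(P(x) / (1/3))
           = Σ P(x) log₂(P(x)) + log₂(3)
           = log₂(3) - H(P)

H(P) = -Σ P(x) log₂(P(x)):
  -P(1)·log₂(P(1)) = -(0.6289)·log₂(0.6289) = 0.42080
  -P(2)·log₂(P(2)) = -(0.3031)·log₂(0.3031) = 0.52198
  -P(3)·log₂(P(3)) = -(0.068)·log₂(0.068) = 0.26373
H(P) = 0.42080 + 0.52198 + 0.26373 = 1.20651 bits

log₂(3) = 1.58496 bits

D_KL(P||U) = 1.58496 - 1.20651 = 0.37845 ≈ 0.3785 bits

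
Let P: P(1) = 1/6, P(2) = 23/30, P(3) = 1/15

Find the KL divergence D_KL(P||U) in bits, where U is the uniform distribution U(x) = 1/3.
0.5998 bits

U(i) = 1/3 for all i

D_KL(P||U) = Σ P(x) log₂(P(x) / (1/3))
           = Σ P(x) log₂(P(x)) + log₂(3)
           = log₂(3) - H(P)

H(P) = -Σ P(x) log₂(P(x)):
  -P(1)·log₂(P(1)) = -(1/6)·log₂(1/6) = 0.43083
  -P(2)·log₂(P(2)) = -(23/30)·log₂(23/30) = 0.29389
  -P(3)·log₂(P(3)) = -(1/15)·log₂(1/15) = 0.26046
H(P) = 0.43083 + 0.29389 + 0.26046 = 0.98518 bits

log₂(3) = 1.58496 bits

D_KL(P||U) = 1.58496 - 0.98518 = 0.59978 ≈ 0.5998 bits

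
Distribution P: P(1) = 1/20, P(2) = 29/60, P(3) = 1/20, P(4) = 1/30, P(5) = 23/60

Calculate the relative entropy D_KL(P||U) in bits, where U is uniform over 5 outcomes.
0.6889 bits

U(i) = 1/5 for all i

D_KL(P||U) = Σ P(x) log₂(P(x) / (1/5))
           = Σ P(x) log₂(P(x)) + log₂(5)
           = log₂(5) - H(P)

H(P) = -Σ P(x) log₂(P(x)):
  -P(1)·log₂(P(1)) = -(1/20)·log₂(1/20) = 0.21610
  -P(2)·log₂(P(2)) = -(29/60)·log₂(29/60) = 0.50697
  -P(3)·log₂(P(3)) = -(1/20)·log₂(1/20) = 0.21610
  -P(4)·log₂(P(4)) = -(1/30)·log₂(1/30) = 0.16356
  -P(5)·log₂(P(5)) = -(23/60)·log₂(23/60) = 0.53028
H(P) = 0.21610 + 0.50697 + 0.21610 + 0.16356 + 0.53028 = 1.63301 bits

log₂(5) = 2.32193 bits

D_KL(P||U) = 2.32193 - 1.63301 = 0.68892 ≈ 0.6889 bits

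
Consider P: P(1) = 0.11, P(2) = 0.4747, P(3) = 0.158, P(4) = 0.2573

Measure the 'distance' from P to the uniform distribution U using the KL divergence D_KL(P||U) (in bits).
0.2149 bits

U(i) = 1/4 for all i

D_KL(P||U) = Σ P(x) log₂(P(x) / (1/4))
           = Σ P(x) log₂(P(x)) + log₂(4)
           = log₂(4) - H(P)

H(P) = -Σ P(x) log₂(P(x)):
  -P(1)·log₂(P(1)) = -(0.11)·log₂(0.11) = 0.35029
  -P(2)·log₂(P(2)) = -(0.4747)·log₂(0.4747) = 0.51026
  -P(3)·log₂(P(3)) = -(0.158)·log₂(0.158) = 0.42060
  -P(4)·log₂(P(4)) = -(0.2573)·log₂(0.2573) = 0.50392
H(P) = 0.35029 + 0.51026 + 0.42060 + 0.50392 = 1.78507 bits

log₂(4) = 2.00000 bits

D_KL(P||U) = 2.00000 - 1.78507 = 0.21493 ≈ 0.2149 bits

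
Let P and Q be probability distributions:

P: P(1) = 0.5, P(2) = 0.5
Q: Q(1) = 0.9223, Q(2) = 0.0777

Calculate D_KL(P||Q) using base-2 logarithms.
0.9013 bits

D_KL(P||Q) = Σ P(x) log₂(P(x)/Q(x))

Computing term by term:
  P(1)·log₂(P(1)/Q(1)) = 0.5·log₂(0.5/0.9223) = -0.44165
  P(2)·log₂(P(2)/Q(2)) = 0.5·log₂(0.5/0.0777) = 1.34297

D_KL(P||Q) = -0.44165 + 1.34297 = 0.90132 ≈ 0.9013 bits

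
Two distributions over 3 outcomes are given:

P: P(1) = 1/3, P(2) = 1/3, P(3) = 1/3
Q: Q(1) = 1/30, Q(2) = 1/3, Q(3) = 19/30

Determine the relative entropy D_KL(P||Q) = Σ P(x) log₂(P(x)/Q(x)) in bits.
0.7986 bits

D_KL(P||Q) = Σ P(x) log₂(P(x)/Q(x))

Computing term by term:
  P(1)·log₂(P(1)/Q(1)) = (1/3)·log₂((1/3)/(1/30)) = 1.10731
  P(2)·log₂(P(2)/Q(2)) = (1/3)·log₂((1/3)/(1/3)) = 0.00000
  P(3)·log₂(P(3)/Q(3)) = (1/3)·log₂((1/3)/(19/30)) = -0.30867

D_KL(P||Q) = 1.10731 + 0.00000 - 0.30867 = 0.79864 ≈ 0.7986 bits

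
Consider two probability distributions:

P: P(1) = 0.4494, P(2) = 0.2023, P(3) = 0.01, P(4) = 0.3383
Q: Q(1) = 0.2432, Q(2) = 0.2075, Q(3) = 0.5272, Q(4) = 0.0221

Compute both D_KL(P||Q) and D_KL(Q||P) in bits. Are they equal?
D_KL(P||Q) = 1.6651 bits, D_KL(Q||P) = 2.7209 bits. No, they are not equal.

D_KL(P||Q) = Σ P(x) log₂(P(x)/Q(x))

Computing term by term:
  P(1)·log₂(P(1)/Q(1)) = 0.4494·log₂(0.4494/0.2432) = 0.39810
  P(2)·log₂(P(2)/Q(2)) = 0.2023·log₂(0.2023/0.2075) = -0.00741
  P(3)·log₂(P(3)/Q(3)) = 0.01·log₂(0.01/0.5272) = -0.05720
  P(4)·log₂(P(4)/Q(4)) = 0.3383·log₂(0.3383/0.0221) = 1.33161

D_KL(P||Q) = 0.39810 - 0.00741 - 0.05720 + 1.33161 = 1.66510 ≈ 1.6651 bits

D_KL(Q||P) = Σ Q(x) log₂(Q(x)/P(x))

Computing term by term:
  Q(1)·log₂(Q(1)/P(1)) = 0.2432·log₂(0.2432/0.4494) = -0.21544
  Q(2)·log₂(Q(2)/P(2)) = 0.2075·log₂(0.2075/0.2023) = 0.00760
  Q(3)·log₂(Q(3)/P(3)) = 0.5272·log₂(0.5272/0.01) = 3.01573
  Q(4)·log₂(Q(4)/P(4)) = 0.0221·log₂(0.0221/0.3383) = -0.08699

D_KL(Q||P) = -0.21544 + 0.00760 + 3.01573 - 0.08699 = 2.72090 ≈ 2.7209 bits

These are NOT equal (difference: 1.0558 bits). KL divergence is asymmetric: D_KL(P||Q) ≠ D_KL(Q||P) in general.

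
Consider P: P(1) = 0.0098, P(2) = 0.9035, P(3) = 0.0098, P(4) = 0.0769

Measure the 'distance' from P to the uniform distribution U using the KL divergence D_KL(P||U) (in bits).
1.4523 bits

U(i) = 1/4 for all i

D_KL(P||U) = Σ P(x) log₂(P(x) / (1/4))
           = Σ P(x) log₂(P(x)) + log₂(4)
           = log₂(4) - H(P)

H(P) = -Σ P(x) log₂(P(x)):
  -P(1)·log₂(P(1)) = -(0.0098)·log₂(0.0098) = 0.06540
  -P(2)·log₂(P(2)) = -(0.9035)·log₂(0.9035) = 0.13228
  -P(3)·log₂(P(3)) = -(0.0098)·log₂(0.0098) = 0.06540
  -P(4)·log₂(P(4)) = -(0.0769)·log₂(0.0769) = 0.28460
H(P) = 0.06540 + 0.13228 + 0.06540 + 0.28460 = 0.54768 bits

log₂(4) = 2.00000 bits

D_KL(P||U) = 2.00000 - 0.54768 = 1.45232 ≈ 1.4523 bits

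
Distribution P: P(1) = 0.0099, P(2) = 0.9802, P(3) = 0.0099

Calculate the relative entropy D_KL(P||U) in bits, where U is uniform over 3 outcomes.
1.4248 bits

U(i) = 1/3 for all i

D_KL(P||U) = Σ P(x) log₂(P(x) / (1/3))
           = Σ P(x) log₂(P(x)) + log₂(3)
           = log₂(3) - H(P)

H(P) = -Σ P(x) log₂(P(x)):
  -P(1)·log₂(P(1)) = -(0.0099)·log₂(0.0099) = 0.06592
  -P(2)·log₂(P(2)) = -(0.9802)·log₂(0.9802) = 0.02828
  -P(3)·log₂(P(3)) = -(0.0099)·log₂(0.0099) = 0.06592
H(P) = 0.06592 + 0.02828 + 0.06592 = 0.16012 bits

log₂(3) = 1.58496 bits

D_KL(P||U) = 1.58496 - 0.16012 = 1.42484 ≈ 1.4248 bits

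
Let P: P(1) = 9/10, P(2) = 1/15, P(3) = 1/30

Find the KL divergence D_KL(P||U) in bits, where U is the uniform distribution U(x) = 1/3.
1.0241 bits

U(i) = 1/3 for all i

D_KL(P||U) = Σ P(x) log₂(P(x) / (1/3))
           = Σ P(x) log₂(P(x)) + log₂(3)
           = log₂(3) - H(P)

H(P) = -Σ P(x) log₂(P(x)):
  -P(1)·log₂(P(1)) = -(9/10)·log₂(9/10) = 0.13680
  -P(2)·log₂(P(2)) = -(1/15)·log₂(1/15) = 0.26046
  -P(3)·log₂(P(3)) = -(1/30)·log₂(1/30) = 0.16356
H(P) = 0.13680 + 0.26046 + 0.16356 = 0.56082 bits

log₂(3) = 1.58496 bits

D_KL(P||U) = 1.58496 - 0.56082 = 1.02414 ≈ 1.0241 bits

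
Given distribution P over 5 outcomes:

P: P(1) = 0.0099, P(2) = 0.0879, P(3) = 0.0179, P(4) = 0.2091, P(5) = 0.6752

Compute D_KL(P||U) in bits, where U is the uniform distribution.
0.9891 bits

U(i) = 1/5 for all i

D_KL(P||U) = Σ P(x) log₂(P(x) / (1/5))
           = Σ P(x) log₂(P(x)) + log₂(5)
           = log₂(5) - H(P)

H(P) = -Σ P(x) log₂(P(x)):
  -P(1)·log₂(P(1)) = -(0.0099)·log₂(0.0099) = 0.06592
  -P(2)·log₂(P(2)) = -(0.0879)·log₂(0.0879) = 0.30835
  -P(3)·log₂(P(3)) = -(0.0179)·log₂(0.0179) = 0.10389
  -P(4)·log₂(P(4)) = -(0.2091)·log₂(0.2091) = 0.47209
  -P(5)·log₂(P(5)) = -(0.6752)·log₂(0.6752) = 0.38258
H(P) = 0.06592 + 0.30835 + 0.10389 + 0.47209 + 0.38258 = 1.33283 bits

log₂(5) = 2.32193 bits

D_KL(P||U) = 2.32193 - 1.33283 = 0.98910 ≈ 0.9891 bits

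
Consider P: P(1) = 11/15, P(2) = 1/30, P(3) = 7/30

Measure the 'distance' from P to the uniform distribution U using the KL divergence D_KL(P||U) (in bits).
0.6034 bits

U(i) = 1/3 for all i

D_KL(P||U) = Σ P(x) log₂(P(x) / (1/3))
           = Σ P(x) log₂(P(x)) + log₂(3)
           = log₂(3) - H(P)

H(P) = -Σ P(x) log₂(P(x)):
  -P(1)·log₂(P(1)) = -(11/15)·log₂(11/15) = 0.32814
  -P(2)·log₂(P(2)) = -(1/30)·log₂(1/30) = 0.16356
  -P(3)·log₂(P(3)) = -(7/30)·log₂(7/30) = 0.48989
H(P) = 0.32814 + 0.16356 + 0.48989 = 0.98159 bits

log₂(3) = 1.58496 bits

D_KL(P||U) = 1.58496 - 0.98159 = 0.60337 ≈ 0.6034 bits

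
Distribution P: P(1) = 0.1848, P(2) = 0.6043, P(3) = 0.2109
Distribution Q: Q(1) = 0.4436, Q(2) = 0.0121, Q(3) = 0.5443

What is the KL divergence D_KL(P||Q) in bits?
2.8876 bits

D_KL(P||Q) = Σ P(x) log₂(P(x)/Q(x))

Computing term by term:
  P(1)·log₂(P(1)/Q(1)) = 0.1848·log₂(0.1848/0.4436) = -0.23346
  P(2)·log₂(P(2)/Q(2)) = 0.6043·log₂(0.6043/0.0121) = 3.40957
  P(3)·log₂(P(3)/Q(3)) = 0.2109·log₂(0.2109/0.5443) = -0.28848

D_KL(P||Q) = -0.23346 + 3.40957 - 0.28848 = 2.88763 ≈ 2.8876 bits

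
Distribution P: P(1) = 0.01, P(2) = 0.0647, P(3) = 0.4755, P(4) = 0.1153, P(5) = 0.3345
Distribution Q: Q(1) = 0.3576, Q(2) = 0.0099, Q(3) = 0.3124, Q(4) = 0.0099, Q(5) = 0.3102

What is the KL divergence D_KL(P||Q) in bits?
0.8566 bits

D_KL(P||Q) = Σ P(x) log₂(P(x)/Q(x))

Computing term by term:
  P(1)·log₂(P(1)/Q(1)) = 0.01·log₂(0.01/0.3576) = -0.05160
  P(2)·log₂(P(2)/Q(2)) = 0.0647·log₂(0.0647/0.0099) = 0.17522
  P(3)·log₂(P(3)/Q(3)) = 0.4755·log₂(0.4755/0.3124) = 0.28818
  P(4)·log₂(P(4)/Q(4)) = 0.1153·log₂(0.1153/0.0099) = 0.40837
  P(5)·log₂(P(5)/Q(5)) = 0.3345·log₂(0.3345/0.3102) = 0.03640

D_KL(P||Q) = -0.05160 + 0.17522 + 0.28818 + 0.40837 + 0.03640 = 0.85657 ≈ 0.8566 bits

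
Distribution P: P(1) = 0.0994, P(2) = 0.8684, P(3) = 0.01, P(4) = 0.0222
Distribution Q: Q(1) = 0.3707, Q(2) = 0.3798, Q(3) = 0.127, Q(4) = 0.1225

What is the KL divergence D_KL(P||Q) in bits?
0.7560 bits

D_KL(P||Q) = Σ P(x) log₂(P(x)/Q(x))

Computing term by term:
  P(1)·log₂(P(1)/Q(1)) = 0.0994·log₂(0.0994/0.3707) = -0.18875
  P(2)·log₂(P(2)/Q(2)) = 0.8684·log₂(0.8684/0.3798) = 1.03611
  P(3)·log₂(P(3)/Q(3)) = 0.01·log₂(0.01/0.127) = -0.03667
  P(4)·log₂(P(4)/Q(4)) = 0.0222·log₂(0.0222/0.1225) = -0.05470

D_KL(P||Q) = -0.18875 + 1.03611 - 0.03667 - 0.05470 = 0.75599 ≈ 0.7560 bits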